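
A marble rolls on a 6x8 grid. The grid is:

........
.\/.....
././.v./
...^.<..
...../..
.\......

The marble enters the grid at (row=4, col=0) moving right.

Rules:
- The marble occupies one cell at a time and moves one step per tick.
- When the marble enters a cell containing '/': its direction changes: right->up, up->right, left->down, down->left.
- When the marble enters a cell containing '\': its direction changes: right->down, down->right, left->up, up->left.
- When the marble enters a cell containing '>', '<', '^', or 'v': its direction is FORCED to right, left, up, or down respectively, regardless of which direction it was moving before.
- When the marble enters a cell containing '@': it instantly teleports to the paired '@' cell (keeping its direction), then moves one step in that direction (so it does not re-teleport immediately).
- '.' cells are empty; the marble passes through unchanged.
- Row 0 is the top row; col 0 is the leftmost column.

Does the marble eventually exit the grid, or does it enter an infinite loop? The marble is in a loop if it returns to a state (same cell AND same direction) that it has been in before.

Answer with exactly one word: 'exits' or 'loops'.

Answer: loops

Derivation:
Step 1: enter (4,0), '.' pass, move right to (4,1)
Step 2: enter (4,1), '.' pass, move right to (4,2)
Step 3: enter (4,2), '.' pass, move right to (4,3)
Step 4: enter (4,3), '.' pass, move right to (4,4)
Step 5: enter (4,4), '.' pass, move right to (4,5)
Step 6: enter (4,5), '/' deflects right->up, move up to (3,5)
Step 7: enter (3,5), '<' forces up->left, move left to (3,4)
Step 8: enter (3,4), '.' pass, move left to (3,3)
Step 9: enter (3,3), '^' forces left->up, move up to (2,3)
Step 10: enter (2,3), '/' deflects up->right, move right to (2,4)
Step 11: enter (2,4), '.' pass, move right to (2,5)
Step 12: enter (2,5), 'v' forces right->down, move down to (3,5)
Step 13: enter (3,5), '<' forces down->left, move left to (3,4)
Step 14: at (3,4) dir=left — LOOP DETECTED (seen before)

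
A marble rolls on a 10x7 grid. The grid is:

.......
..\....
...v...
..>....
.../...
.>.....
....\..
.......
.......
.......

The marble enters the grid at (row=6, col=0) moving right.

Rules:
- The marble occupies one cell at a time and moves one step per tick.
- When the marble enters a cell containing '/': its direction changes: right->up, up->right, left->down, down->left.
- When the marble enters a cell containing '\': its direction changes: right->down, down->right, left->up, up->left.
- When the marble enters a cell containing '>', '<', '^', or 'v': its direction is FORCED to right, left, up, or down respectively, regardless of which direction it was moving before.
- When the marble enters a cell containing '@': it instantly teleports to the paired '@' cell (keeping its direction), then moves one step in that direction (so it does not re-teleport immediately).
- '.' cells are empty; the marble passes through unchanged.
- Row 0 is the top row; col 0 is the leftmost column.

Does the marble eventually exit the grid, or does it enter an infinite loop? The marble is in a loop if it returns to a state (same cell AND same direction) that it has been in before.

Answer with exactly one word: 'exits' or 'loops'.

Answer: exits

Derivation:
Step 1: enter (6,0), '.' pass, move right to (6,1)
Step 2: enter (6,1), '.' pass, move right to (6,2)
Step 3: enter (6,2), '.' pass, move right to (6,3)
Step 4: enter (6,3), '.' pass, move right to (6,4)
Step 5: enter (6,4), '\' deflects right->down, move down to (7,4)
Step 6: enter (7,4), '.' pass, move down to (8,4)
Step 7: enter (8,4), '.' pass, move down to (9,4)
Step 8: enter (9,4), '.' pass, move down to (10,4)
Step 9: at (10,4) — EXIT via bottom edge, pos 4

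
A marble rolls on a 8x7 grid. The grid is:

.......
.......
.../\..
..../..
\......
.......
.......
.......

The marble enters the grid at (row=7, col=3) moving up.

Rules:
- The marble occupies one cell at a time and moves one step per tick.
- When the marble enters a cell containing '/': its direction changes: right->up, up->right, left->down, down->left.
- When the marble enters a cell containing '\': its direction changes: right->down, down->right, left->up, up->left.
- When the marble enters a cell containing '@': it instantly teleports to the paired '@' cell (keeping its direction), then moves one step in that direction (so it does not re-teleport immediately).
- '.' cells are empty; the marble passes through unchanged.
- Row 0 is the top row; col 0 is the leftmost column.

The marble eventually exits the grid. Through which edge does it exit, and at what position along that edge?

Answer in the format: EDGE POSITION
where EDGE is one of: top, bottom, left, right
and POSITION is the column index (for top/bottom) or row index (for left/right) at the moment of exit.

Answer: left 3

Derivation:
Step 1: enter (7,3), '.' pass, move up to (6,3)
Step 2: enter (6,3), '.' pass, move up to (5,3)
Step 3: enter (5,3), '.' pass, move up to (4,3)
Step 4: enter (4,3), '.' pass, move up to (3,3)
Step 5: enter (3,3), '.' pass, move up to (2,3)
Step 6: enter (2,3), '/' deflects up->right, move right to (2,4)
Step 7: enter (2,4), '\' deflects right->down, move down to (3,4)
Step 8: enter (3,4), '/' deflects down->left, move left to (3,3)
Step 9: enter (3,3), '.' pass, move left to (3,2)
Step 10: enter (3,2), '.' pass, move left to (3,1)
Step 11: enter (3,1), '.' pass, move left to (3,0)
Step 12: enter (3,0), '.' pass, move left to (3,-1)
Step 13: at (3,-1) — EXIT via left edge, pos 3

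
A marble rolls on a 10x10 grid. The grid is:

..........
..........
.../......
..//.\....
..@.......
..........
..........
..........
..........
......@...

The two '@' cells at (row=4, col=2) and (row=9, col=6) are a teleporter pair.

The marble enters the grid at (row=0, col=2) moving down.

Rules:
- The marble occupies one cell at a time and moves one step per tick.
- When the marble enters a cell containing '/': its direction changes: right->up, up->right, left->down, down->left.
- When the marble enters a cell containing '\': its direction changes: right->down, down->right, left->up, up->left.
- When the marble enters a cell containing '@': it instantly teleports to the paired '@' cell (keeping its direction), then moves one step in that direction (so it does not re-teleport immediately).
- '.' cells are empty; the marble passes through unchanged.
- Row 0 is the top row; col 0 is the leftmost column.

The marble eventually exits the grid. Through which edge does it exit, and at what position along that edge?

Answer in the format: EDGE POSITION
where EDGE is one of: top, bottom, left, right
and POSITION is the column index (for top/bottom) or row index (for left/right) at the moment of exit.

Answer: left 3

Derivation:
Step 1: enter (0,2), '.' pass, move down to (1,2)
Step 2: enter (1,2), '.' pass, move down to (2,2)
Step 3: enter (2,2), '.' pass, move down to (3,2)
Step 4: enter (3,2), '/' deflects down->left, move left to (3,1)
Step 5: enter (3,1), '.' pass, move left to (3,0)
Step 6: enter (3,0), '.' pass, move left to (3,-1)
Step 7: at (3,-1) — EXIT via left edge, pos 3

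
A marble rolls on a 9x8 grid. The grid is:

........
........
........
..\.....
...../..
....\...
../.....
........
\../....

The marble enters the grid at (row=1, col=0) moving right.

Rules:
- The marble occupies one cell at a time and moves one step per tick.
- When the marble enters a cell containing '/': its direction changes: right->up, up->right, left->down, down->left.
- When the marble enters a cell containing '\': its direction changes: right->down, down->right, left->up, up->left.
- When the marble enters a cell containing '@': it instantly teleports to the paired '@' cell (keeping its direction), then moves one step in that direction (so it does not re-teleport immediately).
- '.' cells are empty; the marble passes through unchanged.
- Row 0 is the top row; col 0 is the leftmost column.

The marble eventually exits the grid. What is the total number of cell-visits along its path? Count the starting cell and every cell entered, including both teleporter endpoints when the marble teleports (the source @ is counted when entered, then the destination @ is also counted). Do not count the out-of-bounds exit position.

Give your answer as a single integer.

Answer: 8

Derivation:
Step 1: enter (1,0), '.' pass, move right to (1,1)
Step 2: enter (1,1), '.' pass, move right to (1,2)
Step 3: enter (1,2), '.' pass, move right to (1,3)
Step 4: enter (1,3), '.' pass, move right to (1,4)
Step 5: enter (1,4), '.' pass, move right to (1,5)
Step 6: enter (1,5), '.' pass, move right to (1,6)
Step 7: enter (1,6), '.' pass, move right to (1,7)
Step 8: enter (1,7), '.' pass, move right to (1,8)
Step 9: at (1,8) — EXIT via right edge, pos 1
Path length (cell visits): 8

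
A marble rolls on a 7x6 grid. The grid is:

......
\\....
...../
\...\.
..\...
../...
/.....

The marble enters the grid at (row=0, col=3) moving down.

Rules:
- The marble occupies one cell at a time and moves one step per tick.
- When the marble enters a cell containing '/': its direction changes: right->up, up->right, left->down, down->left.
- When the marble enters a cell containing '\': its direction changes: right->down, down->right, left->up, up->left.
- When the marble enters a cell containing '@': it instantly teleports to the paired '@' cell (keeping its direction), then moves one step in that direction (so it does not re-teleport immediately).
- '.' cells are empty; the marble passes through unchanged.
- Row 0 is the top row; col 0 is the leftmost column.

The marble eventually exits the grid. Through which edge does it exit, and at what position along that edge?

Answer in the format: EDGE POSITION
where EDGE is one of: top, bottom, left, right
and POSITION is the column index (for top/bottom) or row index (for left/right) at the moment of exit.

Step 1: enter (0,3), '.' pass, move down to (1,3)
Step 2: enter (1,3), '.' pass, move down to (2,3)
Step 3: enter (2,3), '.' pass, move down to (3,3)
Step 4: enter (3,3), '.' pass, move down to (4,3)
Step 5: enter (4,3), '.' pass, move down to (5,3)
Step 6: enter (5,3), '.' pass, move down to (6,3)
Step 7: enter (6,3), '.' pass, move down to (7,3)
Step 8: at (7,3) — EXIT via bottom edge, pos 3

Answer: bottom 3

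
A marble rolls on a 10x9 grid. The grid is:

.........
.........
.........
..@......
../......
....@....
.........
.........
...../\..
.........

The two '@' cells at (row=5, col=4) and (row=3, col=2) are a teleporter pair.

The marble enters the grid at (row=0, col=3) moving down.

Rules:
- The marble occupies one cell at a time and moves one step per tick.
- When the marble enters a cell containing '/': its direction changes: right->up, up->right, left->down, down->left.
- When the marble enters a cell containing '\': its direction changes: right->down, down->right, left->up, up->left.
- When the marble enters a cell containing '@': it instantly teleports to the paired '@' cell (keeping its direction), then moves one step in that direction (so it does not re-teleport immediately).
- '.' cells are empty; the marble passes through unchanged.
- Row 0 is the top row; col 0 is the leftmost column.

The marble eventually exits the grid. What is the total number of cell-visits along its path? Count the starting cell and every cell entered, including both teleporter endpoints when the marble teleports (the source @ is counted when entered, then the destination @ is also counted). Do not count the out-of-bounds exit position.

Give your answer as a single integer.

Answer: 10

Derivation:
Step 1: enter (0,3), '.' pass, move down to (1,3)
Step 2: enter (1,3), '.' pass, move down to (2,3)
Step 3: enter (2,3), '.' pass, move down to (3,3)
Step 4: enter (3,3), '.' pass, move down to (4,3)
Step 5: enter (4,3), '.' pass, move down to (5,3)
Step 6: enter (5,3), '.' pass, move down to (6,3)
Step 7: enter (6,3), '.' pass, move down to (7,3)
Step 8: enter (7,3), '.' pass, move down to (8,3)
Step 9: enter (8,3), '.' pass, move down to (9,3)
Step 10: enter (9,3), '.' pass, move down to (10,3)
Step 11: at (10,3) — EXIT via bottom edge, pos 3
Path length (cell visits): 10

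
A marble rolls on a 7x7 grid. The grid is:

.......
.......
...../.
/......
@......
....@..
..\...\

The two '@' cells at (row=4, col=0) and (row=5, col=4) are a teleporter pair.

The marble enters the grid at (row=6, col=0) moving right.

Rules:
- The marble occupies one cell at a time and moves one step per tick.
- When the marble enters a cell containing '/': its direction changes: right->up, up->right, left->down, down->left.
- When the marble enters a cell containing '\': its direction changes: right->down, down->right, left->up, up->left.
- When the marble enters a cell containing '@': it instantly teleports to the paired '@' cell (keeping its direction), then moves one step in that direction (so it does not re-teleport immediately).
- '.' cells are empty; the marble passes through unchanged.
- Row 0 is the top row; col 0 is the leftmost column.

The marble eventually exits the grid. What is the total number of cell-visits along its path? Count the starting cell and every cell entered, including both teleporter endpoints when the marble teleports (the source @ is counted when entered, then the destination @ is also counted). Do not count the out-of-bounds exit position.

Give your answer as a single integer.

Answer: 3

Derivation:
Step 1: enter (6,0), '.' pass, move right to (6,1)
Step 2: enter (6,1), '.' pass, move right to (6,2)
Step 3: enter (6,2), '\' deflects right->down, move down to (7,2)
Step 4: at (7,2) — EXIT via bottom edge, pos 2
Path length (cell visits): 3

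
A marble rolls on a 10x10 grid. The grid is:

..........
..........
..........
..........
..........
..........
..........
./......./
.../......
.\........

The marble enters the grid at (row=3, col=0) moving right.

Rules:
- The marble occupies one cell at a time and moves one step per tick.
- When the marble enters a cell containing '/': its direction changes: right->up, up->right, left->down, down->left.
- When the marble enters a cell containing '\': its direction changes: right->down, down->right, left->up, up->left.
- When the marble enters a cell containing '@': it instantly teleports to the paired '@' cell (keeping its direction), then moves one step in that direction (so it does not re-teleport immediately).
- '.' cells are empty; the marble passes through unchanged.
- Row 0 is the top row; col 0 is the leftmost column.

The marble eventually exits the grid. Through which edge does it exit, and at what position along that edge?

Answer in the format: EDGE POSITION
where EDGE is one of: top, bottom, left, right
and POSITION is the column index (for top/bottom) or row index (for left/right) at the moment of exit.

Step 1: enter (3,0), '.' pass, move right to (3,1)
Step 2: enter (3,1), '.' pass, move right to (3,2)
Step 3: enter (3,2), '.' pass, move right to (3,3)
Step 4: enter (3,3), '.' pass, move right to (3,4)
Step 5: enter (3,4), '.' pass, move right to (3,5)
Step 6: enter (3,5), '.' pass, move right to (3,6)
Step 7: enter (3,6), '.' pass, move right to (3,7)
Step 8: enter (3,7), '.' pass, move right to (3,8)
Step 9: enter (3,8), '.' pass, move right to (3,9)
Step 10: enter (3,9), '.' pass, move right to (3,10)
Step 11: at (3,10) — EXIT via right edge, pos 3

Answer: right 3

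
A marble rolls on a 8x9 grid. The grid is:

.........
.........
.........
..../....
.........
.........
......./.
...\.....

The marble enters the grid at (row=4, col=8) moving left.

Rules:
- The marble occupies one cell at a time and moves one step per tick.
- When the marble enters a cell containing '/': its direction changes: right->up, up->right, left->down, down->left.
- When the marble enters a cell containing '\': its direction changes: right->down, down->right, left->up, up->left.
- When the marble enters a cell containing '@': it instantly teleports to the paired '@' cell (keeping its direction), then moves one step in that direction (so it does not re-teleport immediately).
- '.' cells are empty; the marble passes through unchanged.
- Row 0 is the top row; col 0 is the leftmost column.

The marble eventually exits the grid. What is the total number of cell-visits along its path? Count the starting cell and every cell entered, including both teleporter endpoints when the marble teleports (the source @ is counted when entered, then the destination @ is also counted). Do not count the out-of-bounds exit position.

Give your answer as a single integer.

Answer: 9

Derivation:
Step 1: enter (4,8), '.' pass, move left to (4,7)
Step 2: enter (4,7), '.' pass, move left to (4,6)
Step 3: enter (4,6), '.' pass, move left to (4,5)
Step 4: enter (4,5), '.' pass, move left to (4,4)
Step 5: enter (4,4), '.' pass, move left to (4,3)
Step 6: enter (4,3), '.' pass, move left to (4,2)
Step 7: enter (4,2), '.' pass, move left to (4,1)
Step 8: enter (4,1), '.' pass, move left to (4,0)
Step 9: enter (4,0), '.' pass, move left to (4,-1)
Step 10: at (4,-1) — EXIT via left edge, pos 4
Path length (cell visits): 9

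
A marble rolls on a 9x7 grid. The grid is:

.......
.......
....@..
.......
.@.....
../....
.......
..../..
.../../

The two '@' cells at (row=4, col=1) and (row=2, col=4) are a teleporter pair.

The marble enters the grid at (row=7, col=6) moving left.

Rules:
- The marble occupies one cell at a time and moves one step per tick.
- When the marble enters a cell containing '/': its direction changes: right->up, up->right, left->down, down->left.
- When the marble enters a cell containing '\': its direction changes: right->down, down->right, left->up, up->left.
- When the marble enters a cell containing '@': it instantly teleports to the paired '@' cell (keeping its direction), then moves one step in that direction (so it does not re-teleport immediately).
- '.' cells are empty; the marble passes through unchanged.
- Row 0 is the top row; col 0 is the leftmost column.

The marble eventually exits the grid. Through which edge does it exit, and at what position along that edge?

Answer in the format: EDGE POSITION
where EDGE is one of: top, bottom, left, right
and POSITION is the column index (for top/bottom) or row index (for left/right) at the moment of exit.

Answer: bottom 4

Derivation:
Step 1: enter (7,6), '.' pass, move left to (7,5)
Step 2: enter (7,5), '.' pass, move left to (7,4)
Step 3: enter (7,4), '/' deflects left->down, move down to (8,4)
Step 4: enter (8,4), '.' pass, move down to (9,4)
Step 5: at (9,4) — EXIT via bottom edge, pos 4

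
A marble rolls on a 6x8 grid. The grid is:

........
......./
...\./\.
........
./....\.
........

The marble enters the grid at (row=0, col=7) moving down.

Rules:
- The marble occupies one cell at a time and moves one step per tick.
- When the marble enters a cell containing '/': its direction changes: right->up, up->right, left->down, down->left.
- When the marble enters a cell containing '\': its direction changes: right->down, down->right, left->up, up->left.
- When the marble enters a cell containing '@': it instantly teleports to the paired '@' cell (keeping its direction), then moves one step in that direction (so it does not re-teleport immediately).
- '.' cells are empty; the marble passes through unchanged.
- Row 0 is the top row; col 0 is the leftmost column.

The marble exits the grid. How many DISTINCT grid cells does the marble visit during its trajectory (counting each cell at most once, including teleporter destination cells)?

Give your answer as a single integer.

Step 1: enter (0,7), '.' pass, move down to (1,7)
Step 2: enter (1,7), '/' deflects down->left, move left to (1,6)
Step 3: enter (1,6), '.' pass, move left to (1,5)
Step 4: enter (1,5), '.' pass, move left to (1,4)
Step 5: enter (1,4), '.' pass, move left to (1,3)
Step 6: enter (1,3), '.' pass, move left to (1,2)
Step 7: enter (1,2), '.' pass, move left to (1,1)
Step 8: enter (1,1), '.' pass, move left to (1,0)
Step 9: enter (1,0), '.' pass, move left to (1,-1)
Step 10: at (1,-1) — EXIT via left edge, pos 1
Distinct cells visited: 9 (path length 9)

Answer: 9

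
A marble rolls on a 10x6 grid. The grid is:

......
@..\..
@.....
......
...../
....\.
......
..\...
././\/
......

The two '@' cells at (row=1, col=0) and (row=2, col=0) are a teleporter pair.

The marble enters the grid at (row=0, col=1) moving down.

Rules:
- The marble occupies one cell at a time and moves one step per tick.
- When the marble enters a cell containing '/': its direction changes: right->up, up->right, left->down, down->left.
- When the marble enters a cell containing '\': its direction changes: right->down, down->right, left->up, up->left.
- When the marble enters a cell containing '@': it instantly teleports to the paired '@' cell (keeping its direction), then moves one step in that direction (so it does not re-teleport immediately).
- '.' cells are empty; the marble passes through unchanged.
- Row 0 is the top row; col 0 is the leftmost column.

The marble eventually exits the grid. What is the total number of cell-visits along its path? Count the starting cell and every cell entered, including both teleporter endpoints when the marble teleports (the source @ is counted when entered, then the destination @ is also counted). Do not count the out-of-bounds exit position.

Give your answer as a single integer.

Step 1: enter (0,1), '.' pass, move down to (1,1)
Step 2: enter (1,1), '.' pass, move down to (2,1)
Step 3: enter (2,1), '.' pass, move down to (3,1)
Step 4: enter (3,1), '.' pass, move down to (4,1)
Step 5: enter (4,1), '.' pass, move down to (5,1)
Step 6: enter (5,1), '.' pass, move down to (6,1)
Step 7: enter (6,1), '.' pass, move down to (7,1)
Step 8: enter (7,1), '.' pass, move down to (8,1)
Step 9: enter (8,1), '/' deflects down->left, move left to (8,0)
Step 10: enter (8,0), '.' pass, move left to (8,-1)
Step 11: at (8,-1) — EXIT via left edge, pos 8
Path length (cell visits): 10

Answer: 10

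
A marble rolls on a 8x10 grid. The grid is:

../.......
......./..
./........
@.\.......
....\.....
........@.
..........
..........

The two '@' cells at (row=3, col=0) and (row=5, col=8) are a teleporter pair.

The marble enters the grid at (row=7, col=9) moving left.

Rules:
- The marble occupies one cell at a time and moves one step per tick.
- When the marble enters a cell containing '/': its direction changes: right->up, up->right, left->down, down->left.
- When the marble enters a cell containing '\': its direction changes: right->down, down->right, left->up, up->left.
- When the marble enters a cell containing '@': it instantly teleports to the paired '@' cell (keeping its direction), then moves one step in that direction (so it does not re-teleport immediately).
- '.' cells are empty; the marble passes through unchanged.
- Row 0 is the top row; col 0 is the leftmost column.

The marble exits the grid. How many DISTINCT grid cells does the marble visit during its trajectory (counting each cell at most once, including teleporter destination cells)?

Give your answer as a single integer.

Step 1: enter (7,9), '.' pass, move left to (7,8)
Step 2: enter (7,8), '.' pass, move left to (7,7)
Step 3: enter (7,7), '.' pass, move left to (7,6)
Step 4: enter (7,6), '.' pass, move left to (7,5)
Step 5: enter (7,5), '.' pass, move left to (7,4)
Step 6: enter (7,4), '.' pass, move left to (7,3)
Step 7: enter (7,3), '.' pass, move left to (7,2)
Step 8: enter (7,2), '.' pass, move left to (7,1)
Step 9: enter (7,1), '.' pass, move left to (7,0)
Step 10: enter (7,0), '.' pass, move left to (7,-1)
Step 11: at (7,-1) — EXIT via left edge, pos 7
Distinct cells visited: 10 (path length 10)

Answer: 10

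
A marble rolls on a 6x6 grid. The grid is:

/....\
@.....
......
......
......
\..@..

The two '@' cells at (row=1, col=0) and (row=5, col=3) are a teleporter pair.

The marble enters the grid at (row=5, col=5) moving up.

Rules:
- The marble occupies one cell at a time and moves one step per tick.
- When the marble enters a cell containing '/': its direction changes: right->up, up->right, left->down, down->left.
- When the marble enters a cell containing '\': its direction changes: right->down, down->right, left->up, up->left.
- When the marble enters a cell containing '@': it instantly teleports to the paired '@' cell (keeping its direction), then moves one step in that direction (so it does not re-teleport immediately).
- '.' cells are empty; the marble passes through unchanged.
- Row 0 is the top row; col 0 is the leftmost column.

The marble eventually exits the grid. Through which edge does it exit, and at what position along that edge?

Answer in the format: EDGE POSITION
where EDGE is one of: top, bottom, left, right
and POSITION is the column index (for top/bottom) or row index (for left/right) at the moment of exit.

Step 1: enter (5,5), '.' pass, move up to (4,5)
Step 2: enter (4,5), '.' pass, move up to (3,5)
Step 3: enter (3,5), '.' pass, move up to (2,5)
Step 4: enter (2,5), '.' pass, move up to (1,5)
Step 5: enter (1,5), '.' pass, move up to (0,5)
Step 6: enter (0,5), '\' deflects up->left, move left to (0,4)
Step 7: enter (0,4), '.' pass, move left to (0,3)
Step 8: enter (0,3), '.' pass, move left to (0,2)
Step 9: enter (0,2), '.' pass, move left to (0,1)
Step 10: enter (0,1), '.' pass, move left to (0,0)
Step 11: enter (0,0), '/' deflects left->down, move down to (1,0)
Step 12: enter (1,0), '@' teleport (1,0)->(5,3), also enter (5,3), move down to (6,3)
Step 13: at (6,3) — EXIT via bottom edge, pos 3

Answer: bottom 3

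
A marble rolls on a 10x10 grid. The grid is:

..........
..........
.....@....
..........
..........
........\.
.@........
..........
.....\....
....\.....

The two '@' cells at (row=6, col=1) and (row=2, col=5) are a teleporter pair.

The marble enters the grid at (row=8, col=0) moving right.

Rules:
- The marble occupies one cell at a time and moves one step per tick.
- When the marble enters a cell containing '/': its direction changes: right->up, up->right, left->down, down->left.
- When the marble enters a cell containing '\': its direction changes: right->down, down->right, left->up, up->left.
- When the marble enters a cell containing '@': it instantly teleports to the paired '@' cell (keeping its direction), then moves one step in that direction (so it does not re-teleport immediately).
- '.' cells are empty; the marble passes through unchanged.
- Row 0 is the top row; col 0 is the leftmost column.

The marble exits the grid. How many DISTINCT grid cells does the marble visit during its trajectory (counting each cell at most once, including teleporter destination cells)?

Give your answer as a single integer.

Answer: 7

Derivation:
Step 1: enter (8,0), '.' pass, move right to (8,1)
Step 2: enter (8,1), '.' pass, move right to (8,2)
Step 3: enter (8,2), '.' pass, move right to (8,3)
Step 4: enter (8,3), '.' pass, move right to (8,4)
Step 5: enter (8,4), '.' pass, move right to (8,5)
Step 6: enter (8,5), '\' deflects right->down, move down to (9,5)
Step 7: enter (9,5), '.' pass, move down to (10,5)
Step 8: at (10,5) — EXIT via bottom edge, pos 5
Distinct cells visited: 7 (path length 7)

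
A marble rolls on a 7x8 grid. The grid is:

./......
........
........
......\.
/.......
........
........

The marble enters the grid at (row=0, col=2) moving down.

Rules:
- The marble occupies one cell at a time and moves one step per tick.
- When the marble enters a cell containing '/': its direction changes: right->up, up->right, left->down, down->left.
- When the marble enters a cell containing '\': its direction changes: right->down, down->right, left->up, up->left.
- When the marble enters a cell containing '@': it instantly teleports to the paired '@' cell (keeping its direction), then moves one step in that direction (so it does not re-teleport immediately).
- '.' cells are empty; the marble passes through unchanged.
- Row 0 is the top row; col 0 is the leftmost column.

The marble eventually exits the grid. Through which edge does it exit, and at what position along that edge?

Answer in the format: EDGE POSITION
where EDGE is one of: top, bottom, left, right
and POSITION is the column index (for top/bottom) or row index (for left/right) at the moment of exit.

Answer: bottom 2

Derivation:
Step 1: enter (0,2), '.' pass, move down to (1,2)
Step 2: enter (1,2), '.' pass, move down to (2,2)
Step 3: enter (2,2), '.' pass, move down to (3,2)
Step 4: enter (3,2), '.' pass, move down to (4,2)
Step 5: enter (4,2), '.' pass, move down to (5,2)
Step 6: enter (5,2), '.' pass, move down to (6,2)
Step 7: enter (6,2), '.' pass, move down to (7,2)
Step 8: at (7,2) — EXIT via bottom edge, pos 2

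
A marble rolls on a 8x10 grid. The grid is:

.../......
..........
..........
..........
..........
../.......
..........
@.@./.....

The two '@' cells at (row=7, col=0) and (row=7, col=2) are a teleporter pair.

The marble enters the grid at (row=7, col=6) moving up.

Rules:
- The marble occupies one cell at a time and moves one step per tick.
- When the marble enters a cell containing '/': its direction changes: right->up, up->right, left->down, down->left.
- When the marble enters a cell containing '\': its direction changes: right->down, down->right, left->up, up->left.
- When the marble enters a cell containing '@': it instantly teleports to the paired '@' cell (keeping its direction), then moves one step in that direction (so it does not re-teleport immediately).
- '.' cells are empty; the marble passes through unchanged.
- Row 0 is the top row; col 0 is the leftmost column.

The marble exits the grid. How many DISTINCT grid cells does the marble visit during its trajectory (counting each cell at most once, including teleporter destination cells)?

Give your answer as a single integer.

Step 1: enter (7,6), '.' pass, move up to (6,6)
Step 2: enter (6,6), '.' pass, move up to (5,6)
Step 3: enter (5,6), '.' pass, move up to (4,6)
Step 4: enter (4,6), '.' pass, move up to (3,6)
Step 5: enter (3,6), '.' pass, move up to (2,6)
Step 6: enter (2,6), '.' pass, move up to (1,6)
Step 7: enter (1,6), '.' pass, move up to (0,6)
Step 8: enter (0,6), '.' pass, move up to (-1,6)
Step 9: at (-1,6) — EXIT via top edge, pos 6
Distinct cells visited: 8 (path length 8)

Answer: 8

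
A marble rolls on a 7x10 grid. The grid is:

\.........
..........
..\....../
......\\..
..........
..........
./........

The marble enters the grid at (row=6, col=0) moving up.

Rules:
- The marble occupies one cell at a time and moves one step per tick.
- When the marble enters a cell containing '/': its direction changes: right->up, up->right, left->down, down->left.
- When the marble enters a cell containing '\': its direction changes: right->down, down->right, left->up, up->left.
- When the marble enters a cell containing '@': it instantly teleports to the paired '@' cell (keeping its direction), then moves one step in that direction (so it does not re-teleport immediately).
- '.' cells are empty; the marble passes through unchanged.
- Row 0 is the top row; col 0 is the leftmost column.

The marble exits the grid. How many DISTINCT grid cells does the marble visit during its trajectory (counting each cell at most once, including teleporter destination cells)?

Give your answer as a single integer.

Step 1: enter (6,0), '.' pass, move up to (5,0)
Step 2: enter (5,0), '.' pass, move up to (4,0)
Step 3: enter (4,0), '.' pass, move up to (3,0)
Step 4: enter (3,0), '.' pass, move up to (2,0)
Step 5: enter (2,0), '.' pass, move up to (1,0)
Step 6: enter (1,0), '.' pass, move up to (0,0)
Step 7: enter (0,0), '\' deflects up->left, move left to (0,-1)
Step 8: at (0,-1) — EXIT via left edge, pos 0
Distinct cells visited: 7 (path length 7)

Answer: 7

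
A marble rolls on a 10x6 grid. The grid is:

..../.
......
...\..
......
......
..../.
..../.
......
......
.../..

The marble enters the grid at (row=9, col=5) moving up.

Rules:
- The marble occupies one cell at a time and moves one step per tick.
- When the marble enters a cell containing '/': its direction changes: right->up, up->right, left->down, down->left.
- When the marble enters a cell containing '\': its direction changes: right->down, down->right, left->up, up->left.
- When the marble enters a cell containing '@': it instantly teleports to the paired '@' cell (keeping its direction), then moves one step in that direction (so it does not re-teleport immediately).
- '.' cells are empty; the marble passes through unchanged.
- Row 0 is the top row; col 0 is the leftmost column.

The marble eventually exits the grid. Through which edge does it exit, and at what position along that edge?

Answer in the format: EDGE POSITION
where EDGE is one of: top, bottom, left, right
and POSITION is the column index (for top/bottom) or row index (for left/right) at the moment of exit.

Answer: top 5

Derivation:
Step 1: enter (9,5), '.' pass, move up to (8,5)
Step 2: enter (8,5), '.' pass, move up to (7,5)
Step 3: enter (7,5), '.' pass, move up to (6,5)
Step 4: enter (6,5), '.' pass, move up to (5,5)
Step 5: enter (5,5), '.' pass, move up to (4,5)
Step 6: enter (4,5), '.' pass, move up to (3,5)
Step 7: enter (3,5), '.' pass, move up to (2,5)
Step 8: enter (2,5), '.' pass, move up to (1,5)
Step 9: enter (1,5), '.' pass, move up to (0,5)
Step 10: enter (0,5), '.' pass, move up to (-1,5)
Step 11: at (-1,5) — EXIT via top edge, pos 5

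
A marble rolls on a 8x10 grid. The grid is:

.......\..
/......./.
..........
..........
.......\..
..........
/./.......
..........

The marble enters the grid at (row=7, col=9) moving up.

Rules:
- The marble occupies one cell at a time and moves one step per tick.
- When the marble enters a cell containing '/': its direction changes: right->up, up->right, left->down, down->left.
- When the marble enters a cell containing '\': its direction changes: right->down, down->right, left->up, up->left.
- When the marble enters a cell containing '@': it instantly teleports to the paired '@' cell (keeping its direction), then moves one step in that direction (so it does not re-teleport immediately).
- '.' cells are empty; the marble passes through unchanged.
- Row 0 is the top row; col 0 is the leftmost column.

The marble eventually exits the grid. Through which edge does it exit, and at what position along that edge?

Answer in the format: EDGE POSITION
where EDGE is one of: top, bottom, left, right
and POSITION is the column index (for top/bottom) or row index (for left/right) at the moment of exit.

Step 1: enter (7,9), '.' pass, move up to (6,9)
Step 2: enter (6,9), '.' pass, move up to (5,9)
Step 3: enter (5,9), '.' pass, move up to (4,9)
Step 4: enter (4,9), '.' pass, move up to (3,9)
Step 5: enter (3,9), '.' pass, move up to (2,9)
Step 6: enter (2,9), '.' pass, move up to (1,9)
Step 7: enter (1,9), '.' pass, move up to (0,9)
Step 8: enter (0,9), '.' pass, move up to (-1,9)
Step 9: at (-1,9) — EXIT via top edge, pos 9

Answer: top 9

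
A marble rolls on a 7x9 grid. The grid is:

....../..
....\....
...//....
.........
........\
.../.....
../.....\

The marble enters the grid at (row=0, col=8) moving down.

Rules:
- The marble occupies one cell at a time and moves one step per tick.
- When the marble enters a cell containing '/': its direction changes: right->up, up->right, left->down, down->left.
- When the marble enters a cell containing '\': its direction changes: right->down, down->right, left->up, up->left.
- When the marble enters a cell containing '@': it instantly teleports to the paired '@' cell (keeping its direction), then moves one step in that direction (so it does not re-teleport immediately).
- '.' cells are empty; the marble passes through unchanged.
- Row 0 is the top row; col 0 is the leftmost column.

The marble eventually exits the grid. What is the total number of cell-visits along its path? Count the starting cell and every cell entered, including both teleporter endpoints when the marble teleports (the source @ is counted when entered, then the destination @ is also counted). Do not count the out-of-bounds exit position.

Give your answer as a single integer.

Answer: 5

Derivation:
Step 1: enter (0,8), '.' pass, move down to (1,8)
Step 2: enter (1,8), '.' pass, move down to (2,8)
Step 3: enter (2,8), '.' pass, move down to (3,8)
Step 4: enter (3,8), '.' pass, move down to (4,8)
Step 5: enter (4,8), '\' deflects down->right, move right to (4,9)
Step 6: at (4,9) — EXIT via right edge, pos 4
Path length (cell visits): 5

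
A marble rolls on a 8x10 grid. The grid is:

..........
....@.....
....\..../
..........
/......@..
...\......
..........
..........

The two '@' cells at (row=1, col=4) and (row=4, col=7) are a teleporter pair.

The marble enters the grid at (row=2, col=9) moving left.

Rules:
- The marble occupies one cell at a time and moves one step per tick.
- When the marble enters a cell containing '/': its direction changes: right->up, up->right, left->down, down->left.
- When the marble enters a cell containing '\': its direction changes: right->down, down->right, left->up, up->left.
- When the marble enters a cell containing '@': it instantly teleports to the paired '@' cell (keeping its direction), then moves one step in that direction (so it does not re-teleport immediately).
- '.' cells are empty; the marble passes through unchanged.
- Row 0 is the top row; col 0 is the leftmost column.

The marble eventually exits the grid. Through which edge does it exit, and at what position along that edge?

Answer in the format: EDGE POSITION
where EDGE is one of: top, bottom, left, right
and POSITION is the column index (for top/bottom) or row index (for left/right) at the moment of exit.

Answer: bottom 9

Derivation:
Step 1: enter (2,9), '/' deflects left->down, move down to (3,9)
Step 2: enter (3,9), '.' pass, move down to (4,9)
Step 3: enter (4,9), '.' pass, move down to (5,9)
Step 4: enter (5,9), '.' pass, move down to (6,9)
Step 5: enter (6,9), '.' pass, move down to (7,9)
Step 6: enter (7,9), '.' pass, move down to (8,9)
Step 7: at (8,9) — EXIT via bottom edge, pos 9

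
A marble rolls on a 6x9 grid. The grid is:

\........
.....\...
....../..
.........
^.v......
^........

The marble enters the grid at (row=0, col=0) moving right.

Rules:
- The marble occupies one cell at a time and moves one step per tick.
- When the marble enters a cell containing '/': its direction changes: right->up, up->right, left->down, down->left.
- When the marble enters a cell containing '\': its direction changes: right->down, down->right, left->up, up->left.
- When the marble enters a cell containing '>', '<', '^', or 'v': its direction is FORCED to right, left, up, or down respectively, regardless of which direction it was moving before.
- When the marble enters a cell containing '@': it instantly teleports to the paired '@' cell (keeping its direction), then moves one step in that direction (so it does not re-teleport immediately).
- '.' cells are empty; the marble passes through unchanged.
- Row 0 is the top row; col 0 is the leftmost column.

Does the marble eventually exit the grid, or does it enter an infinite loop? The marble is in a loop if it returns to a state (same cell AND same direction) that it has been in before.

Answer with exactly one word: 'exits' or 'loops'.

Step 1: enter (0,0), '\' deflects right->down, move down to (1,0)
Step 2: enter (1,0), '.' pass, move down to (2,0)
Step 3: enter (2,0), '.' pass, move down to (3,0)
Step 4: enter (3,0), '.' pass, move down to (4,0)
Step 5: enter (4,0), '^' forces down->up, move up to (3,0)
Step 6: enter (3,0), '.' pass, move up to (2,0)
Step 7: enter (2,0), '.' pass, move up to (1,0)
Step 8: enter (1,0), '.' pass, move up to (0,0)
Step 9: enter (0,0), '\' deflects up->left, move left to (0,-1)
Step 10: at (0,-1) — EXIT via left edge, pos 0

Answer: exits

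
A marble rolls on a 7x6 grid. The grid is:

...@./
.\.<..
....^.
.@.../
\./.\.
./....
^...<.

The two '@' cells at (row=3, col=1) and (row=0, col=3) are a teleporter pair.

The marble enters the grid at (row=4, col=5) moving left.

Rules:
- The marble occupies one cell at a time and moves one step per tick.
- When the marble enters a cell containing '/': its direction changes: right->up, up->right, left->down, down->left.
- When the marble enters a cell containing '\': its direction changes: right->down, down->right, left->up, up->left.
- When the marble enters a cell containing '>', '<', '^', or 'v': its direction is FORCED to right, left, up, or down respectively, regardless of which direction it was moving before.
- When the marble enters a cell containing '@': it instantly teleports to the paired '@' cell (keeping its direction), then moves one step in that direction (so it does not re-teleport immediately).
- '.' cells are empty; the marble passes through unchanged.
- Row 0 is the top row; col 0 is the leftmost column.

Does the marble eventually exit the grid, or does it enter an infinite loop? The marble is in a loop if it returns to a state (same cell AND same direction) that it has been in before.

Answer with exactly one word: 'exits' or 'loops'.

Step 1: enter (4,5), '.' pass, move left to (4,4)
Step 2: enter (4,4), '\' deflects left->up, move up to (3,4)
Step 3: enter (3,4), '.' pass, move up to (2,4)
Step 4: enter (2,4), '^' forces up->up, move up to (1,4)
Step 5: enter (1,4), '.' pass, move up to (0,4)
Step 6: enter (0,4), '.' pass, move up to (-1,4)
Step 7: at (-1,4) — EXIT via top edge, pos 4

Answer: exits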